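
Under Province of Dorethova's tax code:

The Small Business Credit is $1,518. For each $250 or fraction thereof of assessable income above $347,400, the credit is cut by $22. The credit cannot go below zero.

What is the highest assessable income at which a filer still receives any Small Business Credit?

After 68 increments the reduction is 68 × $22 = $1,496, leaving $22; one more increment wipes it out. Increment 68 ends at excess 68 × $250 = $17,000, so the highest qualifying income is $347,400 + $17,000 = $364,400.

$364,400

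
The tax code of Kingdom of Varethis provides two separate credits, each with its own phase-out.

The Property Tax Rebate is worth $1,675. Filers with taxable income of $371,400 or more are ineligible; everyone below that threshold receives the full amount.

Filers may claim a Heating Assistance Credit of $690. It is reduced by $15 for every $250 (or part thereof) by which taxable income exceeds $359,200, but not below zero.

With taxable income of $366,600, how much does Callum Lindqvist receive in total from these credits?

$1,915

Property Tax Rebate: $366,600 is below the $371,400 cutoff, so the full $1,675 applies.
Heating Assistance Credit: income exceeds $359,200 by $7,400, which is 30 full-or-partial $250 increments; reduction = 30 × $15 = $450, leaving $240.
Total: $1,675 + $240 = $1,915.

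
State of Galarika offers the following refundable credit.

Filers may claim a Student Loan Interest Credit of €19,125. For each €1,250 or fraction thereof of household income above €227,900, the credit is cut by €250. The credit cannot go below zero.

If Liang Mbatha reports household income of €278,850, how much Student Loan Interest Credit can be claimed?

€8,875

Student Loan Interest Credit: income exceeds €227,900 by €50,950, which is 41 full-or-partial €1,250 increments; reduction = 41 × €250 = €10,250, leaving €8,875.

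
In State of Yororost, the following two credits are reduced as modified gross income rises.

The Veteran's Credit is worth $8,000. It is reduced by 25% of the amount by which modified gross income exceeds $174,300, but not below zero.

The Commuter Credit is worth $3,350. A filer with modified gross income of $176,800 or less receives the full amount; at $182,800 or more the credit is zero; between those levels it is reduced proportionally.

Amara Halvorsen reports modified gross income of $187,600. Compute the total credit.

Veteran's Credit: 25% of the $13,300 excess over $174,300 is $3,325; credit = $8,000 − $3,325 = $4,675.
Commuter Credit: $187,600 is at or above $182,800, so the credit is $0.
Total: $4,675 + $0 = $4,675.

$4,675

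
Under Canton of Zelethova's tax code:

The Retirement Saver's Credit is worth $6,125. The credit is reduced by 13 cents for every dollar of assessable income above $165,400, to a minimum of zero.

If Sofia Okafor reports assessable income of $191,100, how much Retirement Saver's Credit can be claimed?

$2,784

Retirement Saver's Credit: 13% of the $25,700 excess over $165,400 is $3,341; credit = $6,125 − $3,341 = $2,784.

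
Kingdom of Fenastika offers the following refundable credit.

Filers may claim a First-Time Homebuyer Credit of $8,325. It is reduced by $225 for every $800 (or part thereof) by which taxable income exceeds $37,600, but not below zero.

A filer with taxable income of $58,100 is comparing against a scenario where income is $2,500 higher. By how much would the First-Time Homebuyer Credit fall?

At $58,100 — income exceeds $37,600 by $20,500, which is 26 full-or-partial $800 increments; reduction = 26 × $225 = $5,850, leaving $2,475.
At $60,600 — income exceeds $37,600 by $23,000, which is 29 full-or-partial $800 increments; reduction = 29 × $225 = $6,525, leaving $1,800.
Lost: $2,475 − $1,800 = $675.

$675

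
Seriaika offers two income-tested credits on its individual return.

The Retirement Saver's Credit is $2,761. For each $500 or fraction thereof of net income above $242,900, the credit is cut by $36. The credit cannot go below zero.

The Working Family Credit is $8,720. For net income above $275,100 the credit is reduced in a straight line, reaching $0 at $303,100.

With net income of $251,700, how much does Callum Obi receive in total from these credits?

Retirement Saver's Credit: income exceeds $242,900 by $8,800, which is 18 full-or-partial $500 increments; reduction = 18 × $36 = $648, leaving $2,113.
Working Family Credit: $251,700 is at or below the $275,100 threshold, so the full $8,720 applies.
Total: $2,113 + $8,720 = $10,833.

$10,833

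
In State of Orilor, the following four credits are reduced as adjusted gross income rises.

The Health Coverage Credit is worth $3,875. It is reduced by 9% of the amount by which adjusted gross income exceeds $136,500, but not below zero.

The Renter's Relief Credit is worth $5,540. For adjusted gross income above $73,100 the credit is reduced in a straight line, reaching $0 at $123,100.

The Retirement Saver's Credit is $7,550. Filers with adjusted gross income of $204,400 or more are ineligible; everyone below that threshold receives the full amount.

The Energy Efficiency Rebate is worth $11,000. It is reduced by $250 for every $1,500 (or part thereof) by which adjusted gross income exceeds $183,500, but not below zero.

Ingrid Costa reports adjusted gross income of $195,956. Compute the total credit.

Health Coverage Credit: 9% of the $59,456 excess over $136,500 is $5,351.04 ≥ base, so the credit is $0.
Renter's Relief Credit: $195,956 is at or above $123,100, so the credit is $0.
Retirement Saver's Credit: $195,956 is below the $204,400 cutoff, so the full $7,550 applies.
Energy Efficiency Rebate: income exceeds $183,500 by $12,456, which is 9 full-or-partial $1,500 increments; reduction = 9 × $250 = $2,250, leaving $8,750.
Total: $0 + $0 + $7,550 + $8,750 = $16,300.

$16,300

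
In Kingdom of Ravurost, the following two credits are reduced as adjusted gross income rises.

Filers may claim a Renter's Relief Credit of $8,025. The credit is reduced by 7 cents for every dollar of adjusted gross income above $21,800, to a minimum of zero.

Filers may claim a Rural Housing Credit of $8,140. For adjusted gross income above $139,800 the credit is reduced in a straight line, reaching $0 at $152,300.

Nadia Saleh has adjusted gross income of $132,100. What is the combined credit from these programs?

Renter's Relief Credit: 7% of the $110,300 excess over $21,800 is $7,721; credit = $8,025 − $7,721 = $304.
Rural Housing Credit: $132,100 is at or below the $139,800 threshold, so the full $8,140 applies.
Total: $304 + $8,140 = $8,444.

$8,444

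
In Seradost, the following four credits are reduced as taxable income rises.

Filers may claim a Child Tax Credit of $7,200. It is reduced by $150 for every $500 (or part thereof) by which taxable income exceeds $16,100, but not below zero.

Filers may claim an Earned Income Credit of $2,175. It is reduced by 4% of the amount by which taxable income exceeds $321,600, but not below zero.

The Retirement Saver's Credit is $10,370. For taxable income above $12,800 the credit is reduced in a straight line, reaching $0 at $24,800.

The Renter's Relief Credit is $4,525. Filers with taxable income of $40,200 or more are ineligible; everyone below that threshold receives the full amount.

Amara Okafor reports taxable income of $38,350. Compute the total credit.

$7,150

Child Tax Credit: income exceeds $16,100 by $22,250, which is 45 full-or-partial $500 increments; reduction = 45 × $150 = $6,750, leaving $450.
Earned Income Credit: $38,350 is at or below the $321,600 threshold, so the full $2,175 applies.
Retirement Saver's Credit: $38,350 is at or above $24,800, so the credit is $0.
Renter's Relief Credit: $38,350 is below the $40,200 cutoff, so the full $4,525 applies.
Total: $450 + $2,175 + $0 + $4,525 = $7,150.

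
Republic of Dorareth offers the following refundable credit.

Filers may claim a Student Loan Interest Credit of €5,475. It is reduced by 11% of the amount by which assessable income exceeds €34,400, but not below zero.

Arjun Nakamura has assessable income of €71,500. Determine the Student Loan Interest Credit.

Student Loan Interest Credit: 11% of the €37,100 excess over €34,400 is €4,081; credit = €5,475 − €4,081 = €1,394.

€1,394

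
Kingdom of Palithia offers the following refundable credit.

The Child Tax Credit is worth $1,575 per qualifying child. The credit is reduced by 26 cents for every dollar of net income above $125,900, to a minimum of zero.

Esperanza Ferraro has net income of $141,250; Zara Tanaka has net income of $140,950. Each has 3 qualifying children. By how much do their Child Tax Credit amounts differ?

Esperanza ($141,250): Child Tax Credit: base = 3 × $1,575 = $4,725. 26% of the $15,350 excess over $125,900 is $3,991; credit = $4,725 − $3,991 = $734.
Zara ($140,950): Child Tax Credit: base = 3 × $1,575 = $4,725. 26% of the $15,050 excess over $125,900 is $3,913; credit = $4,725 − $3,913 = $812.
Difference: |$734 − $812| = $78.

$78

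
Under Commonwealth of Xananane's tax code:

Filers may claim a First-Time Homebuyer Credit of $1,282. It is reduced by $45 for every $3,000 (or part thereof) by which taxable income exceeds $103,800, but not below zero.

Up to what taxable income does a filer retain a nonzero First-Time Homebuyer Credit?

$187,800

After 28 increments the reduction is 28 × $45 = $1,260, leaving $22; one more increment wipes it out. Increment 28 ends at excess 28 × $3,000 = $84,000, so the highest qualifying income is $103,800 + $84,000 = $187,800.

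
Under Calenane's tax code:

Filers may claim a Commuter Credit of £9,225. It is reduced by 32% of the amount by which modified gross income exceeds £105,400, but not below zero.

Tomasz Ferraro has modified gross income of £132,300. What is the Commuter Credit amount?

£617

Commuter Credit: 32% of the £26,900 excess over £105,400 is £8,608; credit = £9,225 − £8,608 = £617.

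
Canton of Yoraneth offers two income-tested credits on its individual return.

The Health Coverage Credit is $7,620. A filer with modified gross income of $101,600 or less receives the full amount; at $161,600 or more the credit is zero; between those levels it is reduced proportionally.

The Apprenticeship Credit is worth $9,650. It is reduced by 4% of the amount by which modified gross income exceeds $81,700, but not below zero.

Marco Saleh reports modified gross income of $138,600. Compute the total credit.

$10,295

Health Coverage Credit: $138,600 is $37,000 into a $60,000 phase-out range, leaving 23,000/60,000 of the credit: $7,620 × 23,000/60,000 = $2,921.
Apprenticeship Credit: 4% of the $56,900 excess over $81,700 is $2,276; credit = $9,650 − $2,276 = $7,374.
Total: $2,921 + $7,374 = $10,295.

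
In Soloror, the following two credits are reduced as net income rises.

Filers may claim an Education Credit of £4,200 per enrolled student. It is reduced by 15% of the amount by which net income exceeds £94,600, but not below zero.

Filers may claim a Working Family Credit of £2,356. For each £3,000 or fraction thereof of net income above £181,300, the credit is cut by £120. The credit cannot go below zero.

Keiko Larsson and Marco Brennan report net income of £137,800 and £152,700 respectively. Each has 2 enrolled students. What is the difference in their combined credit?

£1,920

Keiko (£137,800): Education Credit: base = 2 × £4,200 = £8,400. 15% of the £43,200 excess over £94,600 is £6,480; credit = £8,400 − £6,480 = £1,920. Working Family Credit: £137,800 is at or below the £181,300 threshold, so the full £2,356 applies. total £1,920 + £2,356 = £4,276
Marco (£152,700): Education Credit: base = 2 × £4,200 = £8,400. 15% of the £58,100 excess over £94,600 is £8,715 ≥ base, so the credit is £0. Working Family Credit: £152,700 is at or below the £181,300 threshold, so the full £2,356 applies. total £0 + £2,356 = £2,356
Difference: |£4,276 − £2,356| = £1,920.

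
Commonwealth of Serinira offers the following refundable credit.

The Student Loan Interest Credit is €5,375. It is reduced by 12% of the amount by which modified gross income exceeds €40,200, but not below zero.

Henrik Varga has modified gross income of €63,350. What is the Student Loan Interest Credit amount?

Student Loan Interest Credit: 12% of the €23,150 excess over €40,200 is €2,778; credit = €5,375 − €2,778 = €2,597.

€2,597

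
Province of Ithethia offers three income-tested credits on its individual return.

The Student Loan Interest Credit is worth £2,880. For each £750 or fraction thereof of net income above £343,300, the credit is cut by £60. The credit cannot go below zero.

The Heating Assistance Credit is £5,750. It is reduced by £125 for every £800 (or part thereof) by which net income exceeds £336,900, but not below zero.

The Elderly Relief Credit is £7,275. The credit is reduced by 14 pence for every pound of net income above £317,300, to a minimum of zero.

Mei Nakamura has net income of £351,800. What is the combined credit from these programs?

£7,980

Student Loan Interest Credit: income exceeds £343,300 by £8,500, which is 12 full-or-partial £750 increments; reduction = 12 × £60 = £720, leaving £2,160.
Heating Assistance Credit: income exceeds £336,900 by £14,900, which is 19 full-or-partial £800 increments; reduction = 19 × £125 = £2,375, leaving £3,375.
Elderly Relief Credit: 14% of the £34,500 excess over £317,300 is £4,830; credit = £7,275 − £4,830 = £2,445.
Total: £2,160 + £3,375 + £2,445 = £7,980.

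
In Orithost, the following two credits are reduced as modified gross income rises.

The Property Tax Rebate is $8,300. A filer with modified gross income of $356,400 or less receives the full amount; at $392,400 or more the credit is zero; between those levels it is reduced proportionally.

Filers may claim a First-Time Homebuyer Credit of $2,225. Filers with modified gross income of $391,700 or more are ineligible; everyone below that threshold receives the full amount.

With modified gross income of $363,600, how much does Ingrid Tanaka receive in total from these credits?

$8,865

Property Tax Rebate: $363,600 is $7,200 into a $36,000 phase-out range, leaving 28,800/36,000 of the credit: $8,300 × 28,800/36,000 = $6,640.
First-Time Homebuyer Credit: $363,600 is below the $391,700 cutoff, so the full $2,225 applies.
Total: $6,640 + $2,225 = $8,865.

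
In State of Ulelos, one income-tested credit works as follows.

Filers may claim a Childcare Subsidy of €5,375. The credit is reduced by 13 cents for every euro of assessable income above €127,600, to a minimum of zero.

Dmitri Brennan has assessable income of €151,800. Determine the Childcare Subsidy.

Childcare Subsidy: 13% of the €24,200 excess over €127,600 is €3,146; credit = €5,375 − €3,146 = €2,229.

€2,229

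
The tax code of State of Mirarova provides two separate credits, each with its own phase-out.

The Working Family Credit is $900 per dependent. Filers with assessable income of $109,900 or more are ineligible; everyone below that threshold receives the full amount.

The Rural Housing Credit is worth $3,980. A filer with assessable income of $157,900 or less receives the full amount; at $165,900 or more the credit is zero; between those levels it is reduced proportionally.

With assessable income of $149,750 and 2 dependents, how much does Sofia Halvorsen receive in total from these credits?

$3,980

Working Family Credit: base = 2 × $900 = $1,800. $149,750 meets or exceeds the $109,900 cutoff, so the credit is $0.
Rural Housing Credit: $149,750 is at or below the $157,900 threshold, so the full $3,980 applies.
Total: $0 + $3,980 = $3,980.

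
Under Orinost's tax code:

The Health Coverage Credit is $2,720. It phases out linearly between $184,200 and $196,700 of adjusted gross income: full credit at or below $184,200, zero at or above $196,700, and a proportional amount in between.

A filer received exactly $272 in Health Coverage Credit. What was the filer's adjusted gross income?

$272 is 272/2,720 of the full $2,720, so 2,448/2,720 of the $12,500 range has been used: income = $184,200 + $12,500 × 2,448/2,720 = $195,450.

$195,450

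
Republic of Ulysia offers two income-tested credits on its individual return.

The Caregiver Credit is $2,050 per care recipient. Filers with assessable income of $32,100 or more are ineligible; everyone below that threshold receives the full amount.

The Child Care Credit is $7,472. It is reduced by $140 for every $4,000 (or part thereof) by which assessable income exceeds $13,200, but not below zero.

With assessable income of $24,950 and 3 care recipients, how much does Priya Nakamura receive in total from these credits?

$13,202

Caregiver Credit: base = 3 × $2,050 = $6,150. $24,950 is below the $32,100 cutoff, so the full $6,150 applies.
Child Care Credit: income exceeds $13,200 by $11,750, which is 3 full-or-partial $4,000 increments; reduction = 3 × $140 = $420, leaving $7,052.
Total: $6,150 + $7,052 = $13,202.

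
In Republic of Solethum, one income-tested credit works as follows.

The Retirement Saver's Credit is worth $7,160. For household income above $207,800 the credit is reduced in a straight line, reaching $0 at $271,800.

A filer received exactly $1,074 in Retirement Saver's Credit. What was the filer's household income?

$262,200

$1,074 is 1,074/7,160 of the full $7,160, so 6,086/7,160 of the $64,000 range has been used: income = $207,800 + $64,000 × 6,086/7,160 = $262,200.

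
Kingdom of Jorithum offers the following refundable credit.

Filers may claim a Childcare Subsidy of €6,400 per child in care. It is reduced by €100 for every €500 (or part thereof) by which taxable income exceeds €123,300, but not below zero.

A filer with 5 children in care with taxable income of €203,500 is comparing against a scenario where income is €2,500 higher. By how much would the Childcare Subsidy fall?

At €203,500 — base = 5 × €6,400 = €32,000. income exceeds €123,300 by €80,200, which is 161 full-or-partial €500 increments; reduction = 161 × €100 = €16,100, leaving €15,900.
At €206,000 — base = 5 × €6,400 = €32,000. income exceeds €123,300 by €82,700, which is 166 full-or-partial €500 increments; reduction = 166 × €100 = €16,600, leaving €15,400.
Lost: €15,900 − €15,400 = €500.

€500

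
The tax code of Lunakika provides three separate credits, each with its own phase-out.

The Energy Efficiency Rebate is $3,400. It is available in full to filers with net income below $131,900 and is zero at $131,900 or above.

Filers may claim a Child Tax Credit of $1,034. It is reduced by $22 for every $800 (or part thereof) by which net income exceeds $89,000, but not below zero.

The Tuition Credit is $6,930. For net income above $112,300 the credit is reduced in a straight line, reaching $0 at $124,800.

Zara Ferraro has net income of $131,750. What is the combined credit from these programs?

$3,400

Energy Efficiency Rebate: $131,750 is below the $131,900 cutoff, so the full $3,400 applies.
Child Tax Credit: income exceeds $89,000 by $42,750 → 54 increments × $22 = $1,188 ≥ base, so the credit is $0.
Tuition Credit: $131,750 is at or above $124,800, so the credit is $0.
Total: $3,400 + $0 + $0 = $3,400.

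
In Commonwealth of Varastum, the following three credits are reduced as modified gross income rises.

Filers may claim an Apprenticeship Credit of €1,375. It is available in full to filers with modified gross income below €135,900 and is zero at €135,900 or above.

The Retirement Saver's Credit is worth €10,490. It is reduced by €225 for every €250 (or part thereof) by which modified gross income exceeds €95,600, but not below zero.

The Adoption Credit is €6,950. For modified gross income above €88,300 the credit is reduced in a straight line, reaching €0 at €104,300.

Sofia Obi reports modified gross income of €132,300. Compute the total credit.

€1,375

Apprenticeship Credit: €132,300 is below the €135,900 cutoff, so the full €1,375 applies.
Retirement Saver's Credit: income exceeds €95,600 by €36,700 → 147 increments × €225 = €33,075 ≥ base, so the credit is €0.
Adoption Credit: €132,300 is at or above €104,300, so the credit is €0.
Total: €1,375 + €0 + €0 = €1,375.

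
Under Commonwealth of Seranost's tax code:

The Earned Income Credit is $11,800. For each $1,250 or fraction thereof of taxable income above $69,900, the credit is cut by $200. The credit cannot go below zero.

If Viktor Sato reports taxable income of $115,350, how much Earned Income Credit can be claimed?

Earned Income Credit: income exceeds $69,900 by $45,450, which is 37 full-or-partial $1,250 increments; reduction = 37 × $200 = $7,400, leaving $4,400.

$4,400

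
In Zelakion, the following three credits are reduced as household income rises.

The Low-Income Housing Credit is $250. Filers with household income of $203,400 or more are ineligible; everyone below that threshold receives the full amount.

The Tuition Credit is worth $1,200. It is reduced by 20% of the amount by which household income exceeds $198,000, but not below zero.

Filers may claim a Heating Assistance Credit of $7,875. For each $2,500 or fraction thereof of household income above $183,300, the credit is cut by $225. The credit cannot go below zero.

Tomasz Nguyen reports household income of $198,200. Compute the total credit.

$7,935

Low-Income Housing Credit: $198,200 is below the $203,400 cutoff, so the full $250 applies.
Tuition Credit: 20% of the $200 excess over $198,000 is $40; credit = $1,200 − $40 = $1,160.
Heating Assistance Credit: income exceeds $183,300 by $14,900, which is 6 full-or-partial $2,500 increments; reduction = 6 × $225 = $1,350, leaving $6,525.
Total: $250 + $1,160 + $6,525 = $7,935.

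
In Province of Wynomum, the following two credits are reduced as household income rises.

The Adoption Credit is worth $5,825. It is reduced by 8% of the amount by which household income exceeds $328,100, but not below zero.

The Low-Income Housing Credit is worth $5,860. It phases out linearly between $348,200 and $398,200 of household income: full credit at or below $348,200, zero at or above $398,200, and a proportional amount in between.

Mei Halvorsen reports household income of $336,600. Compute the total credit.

Adoption Credit: 8% of the $8,500 excess over $328,100 is $680; credit = $5,825 − $680 = $5,145.
Low-Income Housing Credit: $336,600 is at or below the $348,200 threshold, so the full $5,860 applies.
Total: $5,145 + $5,860 = $11,005.

$11,005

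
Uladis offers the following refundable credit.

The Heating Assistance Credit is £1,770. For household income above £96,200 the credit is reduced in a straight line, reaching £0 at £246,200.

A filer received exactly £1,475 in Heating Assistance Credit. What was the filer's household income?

£121,200

£1,475 is 1,475/1,770 of the full £1,770, so 295/1,770 of the £150,000 range has been used: income = £96,200 + £150,000 × 295/1,770 = £121,200.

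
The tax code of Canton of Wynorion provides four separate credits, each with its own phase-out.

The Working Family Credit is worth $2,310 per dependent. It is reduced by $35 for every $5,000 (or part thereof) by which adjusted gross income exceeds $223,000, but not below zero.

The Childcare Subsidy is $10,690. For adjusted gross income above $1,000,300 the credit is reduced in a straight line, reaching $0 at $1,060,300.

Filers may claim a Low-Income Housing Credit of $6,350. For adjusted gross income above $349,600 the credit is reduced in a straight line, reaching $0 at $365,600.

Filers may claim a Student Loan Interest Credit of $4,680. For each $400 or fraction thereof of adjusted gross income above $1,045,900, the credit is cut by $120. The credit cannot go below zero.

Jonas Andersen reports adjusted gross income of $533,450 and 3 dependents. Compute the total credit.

$20,095

Working Family Credit: base = 3 × $2,310 = $6,930. income exceeds $223,000 by $310,450, which is 63 full-or-partial $5,000 increments; reduction = 63 × $35 = $2,205, leaving $4,725.
Childcare Subsidy: $533,450 is at or below the $1,000,300 threshold, so the full $10,690 applies.
Low-Income Housing Credit: $533,450 is at or above $365,600, so the credit is $0.
Student Loan Interest Credit: $533,450 is at or below the $1,045,900 threshold, so the full $4,680 applies.
Total: $4,725 + $10,690 + $0 + $4,680 = $20,095.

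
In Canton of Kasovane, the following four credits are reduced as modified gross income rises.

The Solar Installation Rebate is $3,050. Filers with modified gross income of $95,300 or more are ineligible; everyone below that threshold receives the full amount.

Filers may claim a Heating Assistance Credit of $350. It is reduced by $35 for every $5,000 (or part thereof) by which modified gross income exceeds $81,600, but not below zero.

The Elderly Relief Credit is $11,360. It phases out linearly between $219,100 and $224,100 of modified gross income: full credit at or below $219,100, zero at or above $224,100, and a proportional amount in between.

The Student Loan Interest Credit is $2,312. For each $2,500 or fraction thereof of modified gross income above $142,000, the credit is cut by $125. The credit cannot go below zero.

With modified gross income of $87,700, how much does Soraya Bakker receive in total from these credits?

$17,002

Solar Installation Rebate: $87,700 is below the $95,300 cutoff, so the full $3,050 applies.
Heating Assistance Credit: income exceeds $81,600 by $6,100, which is 2 full-or-partial $5,000 increments; reduction = 2 × $35 = $70, leaving $280.
Elderly Relief Credit: $87,700 is at or below the $219,100 threshold, so the full $11,360 applies.
Student Loan Interest Credit: $87,700 is at or below the $142,000 threshold, so the full $2,312 applies.
Total: $3,050 + $280 + $11,360 + $2,312 = $17,002.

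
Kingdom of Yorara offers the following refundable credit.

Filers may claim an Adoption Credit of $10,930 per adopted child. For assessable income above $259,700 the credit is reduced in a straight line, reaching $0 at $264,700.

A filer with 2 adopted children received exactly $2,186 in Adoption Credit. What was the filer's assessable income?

Full credit = 2 × $10,930 = $21,860.
$2,186 is 2,186/21,860 of the full $21,860, so 19,674/21,860 of the $5,000 range has been used: income = $259,700 + $5,000 × 19,674/21,860 = $264,200.

$264,200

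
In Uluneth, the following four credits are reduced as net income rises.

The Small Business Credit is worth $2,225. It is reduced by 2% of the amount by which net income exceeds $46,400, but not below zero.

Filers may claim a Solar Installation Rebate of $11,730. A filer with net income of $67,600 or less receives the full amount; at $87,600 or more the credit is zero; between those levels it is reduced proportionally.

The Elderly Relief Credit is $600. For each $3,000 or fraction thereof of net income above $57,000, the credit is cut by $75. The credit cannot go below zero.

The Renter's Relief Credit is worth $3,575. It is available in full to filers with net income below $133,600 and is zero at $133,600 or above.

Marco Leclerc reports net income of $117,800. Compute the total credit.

$4,372

Small Business Credit: 2% of the $71,400 excess over $46,400 is $1,428; credit = $2,225 − $1,428 = $797.
Solar Installation Rebate: $117,800 is at or above $87,600, so the credit is $0.
Elderly Relief Credit: income exceeds $57,000 by $60,800 → 21 increments × $75 = $1,575 ≥ base, so the credit is $0.
Renter's Relief Credit: $117,800 is below the $133,600 cutoff, so the full $3,575 applies.
Total: $797 + $0 + $0 + $3,575 = $4,372.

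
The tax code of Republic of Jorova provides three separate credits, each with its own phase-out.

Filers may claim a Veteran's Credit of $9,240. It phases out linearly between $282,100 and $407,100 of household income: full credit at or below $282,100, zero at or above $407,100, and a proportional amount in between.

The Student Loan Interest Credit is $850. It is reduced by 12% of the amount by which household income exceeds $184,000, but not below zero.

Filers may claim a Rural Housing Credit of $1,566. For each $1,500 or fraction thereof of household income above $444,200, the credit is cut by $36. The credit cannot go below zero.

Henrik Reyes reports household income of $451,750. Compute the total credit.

$1,350

Veteran's Credit: $451,750 is at or above $407,100, so the credit is $0.
Student Loan Interest Credit: 12% of the $267,750 excess over $184,000 is $32,130 ≥ base, so the credit is $0.
Rural Housing Credit: income exceeds $444,200 by $7,550, which is 6 full-or-partial $1,500 increments; reduction = 6 × $36 = $216, leaving $1,350.
Total: $0 + $0 + $1,350 = $1,350.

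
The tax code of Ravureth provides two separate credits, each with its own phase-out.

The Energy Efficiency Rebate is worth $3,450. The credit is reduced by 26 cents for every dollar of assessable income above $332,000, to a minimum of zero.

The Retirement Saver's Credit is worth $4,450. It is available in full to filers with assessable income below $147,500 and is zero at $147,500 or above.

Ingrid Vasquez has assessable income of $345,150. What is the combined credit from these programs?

Energy Efficiency Rebate: 26% of the $13,150 excess over $332,000 is $3,419; credit = $3,450 − $3,419 = $31.
Retirement Saver's Credit: $345,150 meets or exceeds the $147,500 cutoff, so the credit is $0.
Total: $31 + $0 = $31.

$31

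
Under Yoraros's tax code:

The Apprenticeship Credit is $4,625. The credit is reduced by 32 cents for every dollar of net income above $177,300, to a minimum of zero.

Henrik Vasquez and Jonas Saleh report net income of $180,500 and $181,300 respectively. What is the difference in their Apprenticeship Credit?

$256

Henrik ($180,500): Apprenticeship Credit: 32% of the $3,200 excess over $177,300 is $1,024; credit = $4,625 − $1,024 = $3,601.
Jonas ($181,300): Apprenticeship Credit: 32% of the $4,000 excess over $177,300 is $1,280; credit = $4,625 − $1,280 = $3,345.
Difference: |$3,601 − $3,345| = $256.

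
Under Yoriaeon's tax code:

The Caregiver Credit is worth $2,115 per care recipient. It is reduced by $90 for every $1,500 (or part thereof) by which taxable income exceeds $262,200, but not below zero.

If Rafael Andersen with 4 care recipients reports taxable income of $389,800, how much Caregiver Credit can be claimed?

$720

Caregiver Credit: base = 4 × $2,115 = $8,460. income exceeds $262,200 by $127,600, which is 86 full-or-partial $1,500 increments; reduction = 86 × $90 = $7,740, leaving $720.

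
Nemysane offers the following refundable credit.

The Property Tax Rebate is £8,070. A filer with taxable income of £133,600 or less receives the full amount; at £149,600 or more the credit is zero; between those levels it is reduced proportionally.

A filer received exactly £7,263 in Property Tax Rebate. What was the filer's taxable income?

£7,263 is 7,263/8,070 of the full £8,070, so 807/8,070 of the £16,000 range has been used: income = £133,600 + £16,000 × 807/8,070 = £135,200.

£135,200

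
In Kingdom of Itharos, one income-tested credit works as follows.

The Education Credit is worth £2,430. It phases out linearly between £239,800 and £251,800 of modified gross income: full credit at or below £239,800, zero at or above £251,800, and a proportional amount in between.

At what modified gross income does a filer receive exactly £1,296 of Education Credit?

£245,400

£1,296 is 1,296/2,430 of the full £2,430, so 1,134/2,430 of the £12,000 range has been used: income = £239,800 + £12,000 × 1,134/2,430 = £245,400.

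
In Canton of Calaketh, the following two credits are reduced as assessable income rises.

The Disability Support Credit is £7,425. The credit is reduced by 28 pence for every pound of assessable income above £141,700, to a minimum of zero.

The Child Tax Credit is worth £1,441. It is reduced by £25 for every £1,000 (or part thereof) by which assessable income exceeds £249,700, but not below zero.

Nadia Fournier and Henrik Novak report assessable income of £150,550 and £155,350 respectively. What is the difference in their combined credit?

£1,344

Nadia (£150,550): Disability Support Credit: 28% of the £8,850 excess over £141,700 is £2,478; credit = £7,425 − £2,478 = £4,947. Child Tax Credit: £150,550 is at or below the £249,700 threshold, so the full £1,441 applies. total £4,947 + £1,441 = £6,388
Henrik (£155,350): Disability Support Credit: 28% of the £13,650 excess over £141,700 is £3,822; credit = £7,425 − £3,822 = £3,603. Child Tax Credit: £155,350 is at or below the £249,700 threshold, so the full £1,441 applies. total £3,603 + £1,441 = £5,044
Difference: |£6,388 − £5,044| = £1,344.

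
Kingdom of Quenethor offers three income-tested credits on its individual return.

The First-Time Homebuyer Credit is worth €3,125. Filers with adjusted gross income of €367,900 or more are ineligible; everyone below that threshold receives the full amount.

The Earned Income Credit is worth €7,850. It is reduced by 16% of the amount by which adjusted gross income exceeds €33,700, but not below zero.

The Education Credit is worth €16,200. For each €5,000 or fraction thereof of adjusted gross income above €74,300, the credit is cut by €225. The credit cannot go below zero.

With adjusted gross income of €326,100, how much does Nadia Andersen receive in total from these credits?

First-Time Homebuyer Credit: €326,100 is below the €367,900 cutoff, so the full €3,125 applies.
Earned Income Credit: 16% of the €292,400 excess over €33,700 is €46,784 ≥ base, so the credit is €0.
Education Credit: income exceeds €74,300 by €251,800, which is 51 full-or-partial €5,000 increments; reduction = 51 × €225 = €11,475, leaving €4,725.
Total: €3,125 + €0 + €4,725 = €7,850.

€7,850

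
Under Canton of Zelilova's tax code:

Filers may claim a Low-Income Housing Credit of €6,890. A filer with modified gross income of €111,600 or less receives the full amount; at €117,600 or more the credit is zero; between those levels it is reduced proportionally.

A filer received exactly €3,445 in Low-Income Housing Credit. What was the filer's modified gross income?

€114,600

€3,445 is 3,445/6,890 of the full €6,890, so 3,445/6,890 of the €6,000 range has been used: income = €111,600 + €6,000 × 3,445/6,890 = €114,600.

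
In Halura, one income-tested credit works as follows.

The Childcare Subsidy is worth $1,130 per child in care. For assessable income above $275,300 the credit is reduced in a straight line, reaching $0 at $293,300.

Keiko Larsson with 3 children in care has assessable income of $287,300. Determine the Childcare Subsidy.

Childcare Subsidy: base = 3 × $1,130 = $3,390. $287,300 is $12,000 into a $18,000 phase-out range, leaving 6,000/18,000 of the credit: $3,390 × 6,000/18,000 = $1,130.

$1,130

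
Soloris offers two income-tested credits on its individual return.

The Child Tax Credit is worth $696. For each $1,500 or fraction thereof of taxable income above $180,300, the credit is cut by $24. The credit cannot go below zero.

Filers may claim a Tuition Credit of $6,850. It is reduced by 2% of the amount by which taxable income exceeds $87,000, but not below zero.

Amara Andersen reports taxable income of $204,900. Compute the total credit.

Child Tax Credit: income exceeds $180,300 by $24,600, which is 17 full-or-partial $1,500 increments; reduction = 17 × $24 = $408, leaving $288.
Tuition Credit: 2% of the $117,900 excess over $87,000 is $2,358; credit = $6,850 − $2,358 = $4,492.
Total: $288 + $4,492 = $4,780.

$4,780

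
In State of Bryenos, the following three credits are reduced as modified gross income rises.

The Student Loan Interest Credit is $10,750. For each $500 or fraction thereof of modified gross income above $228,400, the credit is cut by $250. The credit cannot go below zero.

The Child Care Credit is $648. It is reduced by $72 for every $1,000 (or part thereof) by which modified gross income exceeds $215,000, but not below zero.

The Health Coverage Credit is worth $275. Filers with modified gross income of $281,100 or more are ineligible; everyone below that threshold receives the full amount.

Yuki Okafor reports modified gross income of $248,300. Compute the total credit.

$1,025

Student Loan Interest Credit: income exceeds $228,400 by $19,900, which is 40 full-or-partial $500 increments; reduction = 40 × $250 = $10,000, leaving $750.
Child Care Credit: income exceeds $215,000 by $33,300 → 34 increments × $72 = $2,448 ≥ base, so the credit is $0.
Health Coverage Credit: $248,300 is below the $281,100 cutoff, so the full $275 applies.
Total: $750 + $0 + $275 = $1,025.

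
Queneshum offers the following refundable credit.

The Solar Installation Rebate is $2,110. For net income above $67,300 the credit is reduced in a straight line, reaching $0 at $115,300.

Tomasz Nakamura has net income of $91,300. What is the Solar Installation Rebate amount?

Solar Installation Rebate: $91,300 is $24,000 into a $48,000 phase-out range, leaving 24,000/48,000 of the credit: $2,110 × 24,000/48,000 = $1,055.

$1,055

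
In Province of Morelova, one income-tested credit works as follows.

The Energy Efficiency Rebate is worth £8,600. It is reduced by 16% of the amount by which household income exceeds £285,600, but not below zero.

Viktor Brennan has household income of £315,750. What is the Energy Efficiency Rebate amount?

Energy Efficiency Rebate: 16% of the £30,150 excess over £285,600 is £4,824; credit = £8,600 − £4,824 = £3,776.

£3,776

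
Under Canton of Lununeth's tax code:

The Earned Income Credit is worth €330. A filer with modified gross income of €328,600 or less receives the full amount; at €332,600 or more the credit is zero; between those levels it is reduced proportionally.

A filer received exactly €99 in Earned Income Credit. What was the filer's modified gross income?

€331,400

€99 is 99/330 of the full €330, so 231/330 of the €4,000 range has been used: income = €328,600 + €4,000 × 231/330 = €331,400.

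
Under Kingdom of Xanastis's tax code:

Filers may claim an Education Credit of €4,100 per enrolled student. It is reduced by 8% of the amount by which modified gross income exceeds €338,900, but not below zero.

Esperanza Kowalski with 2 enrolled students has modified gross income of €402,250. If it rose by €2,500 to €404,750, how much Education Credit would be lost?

€200

At €402,250 — base = 2 × €4,100 = €8,200. 8% of the €63,350 excess over €338,900 is €5,068; credit = €8,200 − €5,068 = €3,132.
At €404,750 — base = 2 × €4,100 = €8,200. 8% of the €65,850 excess over €338,900 is €5,268; credit = €8,200 − €5,268 = €2,932.
Lost: €3,132 − €2,932 = €200.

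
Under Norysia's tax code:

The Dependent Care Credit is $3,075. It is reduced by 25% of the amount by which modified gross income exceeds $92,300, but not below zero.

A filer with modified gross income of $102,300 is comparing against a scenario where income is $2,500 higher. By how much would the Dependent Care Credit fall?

$575

At $102,300 — 25% of the $10,000 excess over $92,300 is $2,500; credit = $3,075 − $2,500 = $575.
At $104,800 — 25% of the $12,500 excess over $92,300 is $3,125 ≥ base, so the credit is $0.
Lost: $575 − $0 = $575.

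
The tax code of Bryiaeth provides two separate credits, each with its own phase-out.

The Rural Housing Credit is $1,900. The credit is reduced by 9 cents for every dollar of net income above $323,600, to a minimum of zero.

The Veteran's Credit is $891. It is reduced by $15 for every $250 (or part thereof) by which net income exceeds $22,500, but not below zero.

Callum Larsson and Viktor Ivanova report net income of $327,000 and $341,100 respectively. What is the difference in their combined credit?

$1,269

Callum ($327,000): Rural Housing Credit: 9% of the $3,400 excess over $323,600 is $306; credit = $1,900 − $306 = $1,594. Veteran's Credit: income exceeds $22,500 by $304,500 → 1218 increments × $15 = $18,270 ≥ base, so the credit is $0. total $1,594 + $0 = $1,594
Viktor ($341,100): Rural Housing Credit: 9% of the $17,500 excess over $323,600 is $1,575; credit = $1,900 − $1,575 = $325. Veteran's Credit: income exceeds $22,500 by $318,600 → 1275 increments × $15 = $19,125 ≥ base, so the credit is $0. total $325 + $0 = $325
Difference: |$1,594 − $325| = $1,269.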